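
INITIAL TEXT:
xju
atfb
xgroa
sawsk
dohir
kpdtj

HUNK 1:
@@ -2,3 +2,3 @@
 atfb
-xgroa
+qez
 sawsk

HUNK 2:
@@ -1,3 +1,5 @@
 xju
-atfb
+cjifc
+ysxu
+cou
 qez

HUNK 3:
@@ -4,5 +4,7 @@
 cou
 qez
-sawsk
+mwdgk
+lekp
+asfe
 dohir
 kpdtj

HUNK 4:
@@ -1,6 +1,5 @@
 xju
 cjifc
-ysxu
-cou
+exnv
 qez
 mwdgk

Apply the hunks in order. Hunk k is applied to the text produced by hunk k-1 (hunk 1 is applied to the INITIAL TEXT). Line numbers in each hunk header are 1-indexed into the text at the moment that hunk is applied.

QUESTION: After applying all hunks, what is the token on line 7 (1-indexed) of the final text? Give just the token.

Answer: asfe

Derivation:
Hunk 1: at line 2 remove [xgroa] add [qez] -> 6 lines: xju atfb qez sawsk dohir kpdtj
Hunk 2: at line 1 remove [atfb] add [cjifc,ysxu,cou] -> 8 lines: xju cjifc ysxu cou qez sawsk dohir kpdtj
Hunk 3: at line 4 remove [sawsk] add [mwdgk,lekp,asfe] -> 10 lines: xju cjifc ysxu cou qez mwdgk lekp asfe dohir kpdtj
Hunk 4: at line 1 remove [ysxu,cou] add [exnv] -> 9 lines: xju cjifc exnv qez mwdgk lekp asfe dohir kpdtj
Final line 7: asfe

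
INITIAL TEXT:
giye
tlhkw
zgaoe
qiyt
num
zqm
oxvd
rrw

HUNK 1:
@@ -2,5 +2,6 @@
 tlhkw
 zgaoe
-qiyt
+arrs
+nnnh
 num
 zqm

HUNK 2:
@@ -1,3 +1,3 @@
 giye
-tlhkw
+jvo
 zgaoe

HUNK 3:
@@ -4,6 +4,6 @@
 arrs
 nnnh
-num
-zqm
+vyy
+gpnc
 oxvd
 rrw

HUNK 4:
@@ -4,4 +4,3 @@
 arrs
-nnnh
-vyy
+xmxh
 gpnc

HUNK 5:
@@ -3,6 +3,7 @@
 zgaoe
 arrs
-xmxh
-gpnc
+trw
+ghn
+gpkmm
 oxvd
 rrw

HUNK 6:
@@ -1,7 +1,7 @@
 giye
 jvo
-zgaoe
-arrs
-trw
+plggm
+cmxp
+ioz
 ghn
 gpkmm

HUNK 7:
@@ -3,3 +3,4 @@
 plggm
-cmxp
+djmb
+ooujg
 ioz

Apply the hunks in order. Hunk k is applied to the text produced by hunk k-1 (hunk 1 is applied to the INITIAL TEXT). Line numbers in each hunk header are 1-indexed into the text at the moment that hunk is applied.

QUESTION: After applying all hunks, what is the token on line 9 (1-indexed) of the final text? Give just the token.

Hunk 1: at line 2 remove [qiyt] add [arrs,nnnh] -> 9 lines: giye tlhkw zgaoe arrs nnnh num zqm oxvd rrw
Hunk 2: at line 1 remove [tlhkw] add [jvo] -> 9 lines: giye jvo zgaoe arrs nnnh num zqm oxvd rrw
Hunk 3: at line 4 remove [num,zqm] add [vyy,gpnc] -> 9 lines: giye jvo zgaoe arrs nnnh vyy gpnc oxvd rrw
Hunk 4: at line 4 remove [nnnh,vyy] add [xmxh] -> 8 lines: giye jvo zgaoe arrs xmxh gpnc oxvd rrw
Hunk 5: at line 3 remove [xmxh,gpnc] add [trw,ghn,gpkmm] -> 9 lines: giye jvo zgaoe arrs trw ghn gpkmm oxvd rrw
Hunk 6: at line 1 remove [zgaoe,arrs,trw] add [plggm,cmxp,ioz] -> 9 lines: giye jvo plggm cmxp ioz ghn gpkmm oxvd rrw
Hunk 7: at line 3 remove [cmxp] add [djmb,ooujg] -> 10 lines: giye jvo plggm djmb ooujg ioz ghn gpkmm oxvd rrw
Final line 9: oxvd

Answer: oxvd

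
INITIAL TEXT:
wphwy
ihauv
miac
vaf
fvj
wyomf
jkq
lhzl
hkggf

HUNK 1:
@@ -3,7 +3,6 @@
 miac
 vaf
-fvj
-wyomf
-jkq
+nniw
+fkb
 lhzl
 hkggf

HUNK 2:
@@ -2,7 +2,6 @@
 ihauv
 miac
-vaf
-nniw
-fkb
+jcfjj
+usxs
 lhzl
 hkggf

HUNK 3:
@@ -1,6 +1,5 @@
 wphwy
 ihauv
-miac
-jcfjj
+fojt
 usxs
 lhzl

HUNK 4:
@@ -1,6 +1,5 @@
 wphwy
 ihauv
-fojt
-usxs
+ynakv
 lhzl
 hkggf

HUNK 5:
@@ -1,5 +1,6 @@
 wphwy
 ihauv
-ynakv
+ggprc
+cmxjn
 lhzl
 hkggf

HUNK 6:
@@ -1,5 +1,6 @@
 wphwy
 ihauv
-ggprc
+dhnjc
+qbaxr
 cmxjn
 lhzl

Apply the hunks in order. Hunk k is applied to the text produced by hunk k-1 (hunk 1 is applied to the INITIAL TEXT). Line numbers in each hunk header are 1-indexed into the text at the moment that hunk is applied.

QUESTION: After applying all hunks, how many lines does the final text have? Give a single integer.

Answer: 7

Derivation:
Hunk 1: at line 3 remove [fvj,wyomf,jkq] add [nniw,fkb] -> 8 lines: wphwy ihauv miac vaf nniw fkb lhzl hkggf
Hunk 2: at line 2 remove [vaf,nniw,fkb] add [jcfjj,usxs] -> 7 lines: wphwy ihauv miac jcfjj usxs lhzl hkggf
Hunk 3: at line 1 remove [miac,jcfjj] add [fojt] -> 6 lines: wphwy ihauv fojt usxs lhzl hkggf
Hunk 4: at line 1 remove [fojt,usxs] add [ynakv] -> 5 lines: wphwy ihauv ynakv lhzl hkggf
Hunk 5: at line 1 remove [ynakv] add [ggprc,cmxjn] -> 6 lines: wphwy ihauv ggprc cmxjn lhzl hkggf
Hunk 6: at line 1 remove [ggprc] add [dhnjc,qbaxr] -> 7 lines: wphwy ihauv dhnjc qbaxr cmxjn lhzl hkggf
Final line count: 7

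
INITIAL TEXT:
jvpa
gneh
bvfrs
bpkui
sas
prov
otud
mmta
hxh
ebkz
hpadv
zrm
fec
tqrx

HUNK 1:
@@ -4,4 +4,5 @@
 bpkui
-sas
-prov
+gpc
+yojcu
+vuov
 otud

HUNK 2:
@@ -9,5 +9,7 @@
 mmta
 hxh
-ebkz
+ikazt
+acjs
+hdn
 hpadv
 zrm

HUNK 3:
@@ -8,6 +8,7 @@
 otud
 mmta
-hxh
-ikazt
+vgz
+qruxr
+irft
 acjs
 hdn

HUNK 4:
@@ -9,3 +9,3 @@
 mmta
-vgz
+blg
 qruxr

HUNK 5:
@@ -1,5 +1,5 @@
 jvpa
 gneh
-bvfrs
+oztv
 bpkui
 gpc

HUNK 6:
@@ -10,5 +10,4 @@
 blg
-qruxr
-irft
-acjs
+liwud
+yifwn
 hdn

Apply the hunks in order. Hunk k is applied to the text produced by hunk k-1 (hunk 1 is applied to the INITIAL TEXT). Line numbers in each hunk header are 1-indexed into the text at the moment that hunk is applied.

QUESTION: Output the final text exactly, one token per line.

Hunk 1: at line 4 remove [sas,prov] add [gpc,yojcu,vuov] -> 15 lines: jvpa gneh bvfrs bpkui gpc yojcu vuov otud mmta hxh ebkz hpadv zrm fec tqrx
Hunk 2: at line 9 remove [ebkz] add [ikazt,acjs,hdn] -> 17 lines: jvpa gneh bvfrs bpkui gpc yojcu vuov otud mmta hxh ikazt acjs hdn hpadv zrm fec tqrx
Hunk 3: at line 8 remove [hxh,ikazt] add [vgz,qruxr,irft] -> 18 lines: jvpa gneh bvfrs bpkui gpc yojcu vuov otud mmta vgz qruxr irft acjs hdn hpadv zrm fec tqrx
Hunk 4: at line 9 remove [vgz] add [blg] -> 18 lines: jvpa gneh bvfrs bpkui gpc yojcu vuov otud mmta blg qruxr irft acjs hdn hpadv zrm fec tqrx
Hunk 5: at line 1 remove [bvfrs] add [oztv] -> 18 lines: jvpa gneh oztv bpkui gpc yojcu vuov otud mmta blg qruxr irft acjs hdn hpadv zrm fec tqrx
Hunk 6: at line 10 remove [qruxr,irft,acjs] add [liwud,yifwn] -> 17 lines: jvpa gneh oztv bpkui gpc yojcu vuov otud mmta blg liwud yifwn hdn hpadv zrm fec tqrx

Answer: jvpa
gneh
oztv
bpkui
gpc
yojcu
vuov
otud
mmta
blg
liwud
yifwn
hdn
hpadv
zrm
fec
tqrx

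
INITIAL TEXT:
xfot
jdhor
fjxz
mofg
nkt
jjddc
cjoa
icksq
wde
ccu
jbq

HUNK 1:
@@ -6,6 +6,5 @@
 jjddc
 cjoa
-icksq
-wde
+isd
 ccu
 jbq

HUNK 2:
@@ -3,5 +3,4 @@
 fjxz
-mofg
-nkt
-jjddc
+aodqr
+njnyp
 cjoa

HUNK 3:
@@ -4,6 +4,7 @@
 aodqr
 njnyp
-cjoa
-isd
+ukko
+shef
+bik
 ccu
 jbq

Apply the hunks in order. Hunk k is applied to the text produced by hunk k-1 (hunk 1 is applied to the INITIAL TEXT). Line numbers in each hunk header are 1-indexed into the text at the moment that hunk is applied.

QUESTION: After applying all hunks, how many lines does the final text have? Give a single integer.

Answer: 10

Derivation:
Hunk 1: at line 6 remove [icksq,wde] add [isd] -> 10 lines: xfot jdhor fjxz mofg nkt jjddc cjoa isd ccu jbq
Hunk 2: at line 3 remove [mofg,nkt,jjddc] add [aodqr,njnyp] -> 9 lines: xfot jdhor fjxz aodqr njnyp cjoa isd ccu jbq
Hunk 3: at line 4 remove [cjoa,isd] add [ukko,shef,bik] -> 10 lines: xfot jdhor fjxz aodqr njnyp ukko shef bik ccu jbq
Final line count: 10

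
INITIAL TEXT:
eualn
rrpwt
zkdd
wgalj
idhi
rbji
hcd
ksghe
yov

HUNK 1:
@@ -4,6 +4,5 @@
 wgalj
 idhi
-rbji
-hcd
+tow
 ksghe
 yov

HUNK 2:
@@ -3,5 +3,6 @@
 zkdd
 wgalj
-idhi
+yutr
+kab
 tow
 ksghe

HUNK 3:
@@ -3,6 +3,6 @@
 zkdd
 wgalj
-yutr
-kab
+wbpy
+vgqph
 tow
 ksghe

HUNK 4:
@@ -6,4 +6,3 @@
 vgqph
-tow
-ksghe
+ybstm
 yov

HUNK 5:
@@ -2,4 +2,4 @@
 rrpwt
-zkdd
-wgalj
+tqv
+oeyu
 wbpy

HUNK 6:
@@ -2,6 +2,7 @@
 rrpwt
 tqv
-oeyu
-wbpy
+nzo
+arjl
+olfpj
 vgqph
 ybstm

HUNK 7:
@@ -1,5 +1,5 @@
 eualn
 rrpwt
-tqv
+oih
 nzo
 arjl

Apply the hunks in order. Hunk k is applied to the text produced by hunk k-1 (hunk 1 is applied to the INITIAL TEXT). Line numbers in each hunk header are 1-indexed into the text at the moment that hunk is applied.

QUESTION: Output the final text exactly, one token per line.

Hunk 1: at line 4 remove [rbji,hcd] add [tow] -> 8 lines: eualn rrpwt zkdd wgalj idhi tow ksghe yov
Hunk 2: at line 3 remove [idhi] add [yutr,kab] -> 9 lines: eualn rrpwt zkdd wgalj yutr kab tow ksghe yov
Hunk 3: at line 3 remove [yutr,kab] add [wbpy,vgqph] -> 9 lines: eualn rrpwt zkdd wgalj wbpy vgqph tow ksghe yov
Hunk 4: at line 6 remove [tow,ksghe] add [ybstm] -> 8 lines: eualn rrpwt zkdd wgalj wbpy vgqph ybstm yov
Hunk 5: at line 2 remove [zkdd,wgalj] add [tqv,oeyu] -> 8 lines: eualn rrpwt tqv oeyu wbpy vgqph ybstm yov
Hunk 6: at line 2 remove [oeyu,wbpy] add [nzo,arjl,olfpj] -> 9 lines: eualn rrpwt tqv nzo arjl olfpj vgqph ybstm yov
Hunk 7: at line 1 remove [tqv] add [oih] -> 9 lines: eualn rrpwt oih nzo arjl olfpj vgqph ybstm yov

Answer: eualn
rrpwt
oih
nzo
arjl
olfpj
vgqph
ybstm
yov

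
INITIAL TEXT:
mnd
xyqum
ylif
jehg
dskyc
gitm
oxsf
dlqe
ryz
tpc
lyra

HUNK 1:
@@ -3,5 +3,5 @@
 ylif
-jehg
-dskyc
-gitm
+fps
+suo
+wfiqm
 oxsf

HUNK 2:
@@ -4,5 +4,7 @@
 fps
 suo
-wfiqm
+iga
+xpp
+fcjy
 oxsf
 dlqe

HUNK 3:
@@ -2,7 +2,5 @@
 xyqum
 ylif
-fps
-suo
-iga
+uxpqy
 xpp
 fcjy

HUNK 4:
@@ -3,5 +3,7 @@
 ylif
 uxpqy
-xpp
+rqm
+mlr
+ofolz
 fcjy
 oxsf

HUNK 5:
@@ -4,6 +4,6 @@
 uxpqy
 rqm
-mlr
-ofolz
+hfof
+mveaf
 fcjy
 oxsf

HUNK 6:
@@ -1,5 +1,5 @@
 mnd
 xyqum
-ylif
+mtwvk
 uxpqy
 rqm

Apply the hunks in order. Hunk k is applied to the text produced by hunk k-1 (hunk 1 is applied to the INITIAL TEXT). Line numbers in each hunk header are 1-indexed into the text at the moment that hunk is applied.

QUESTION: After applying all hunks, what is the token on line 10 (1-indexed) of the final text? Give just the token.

Hunk 1: at line 3 remove [jehg,dskyc,gitm] add [fps,suo,wfiqm] -> 11 lines: mnd xyqum ylif fps suo wfiqm oxsf dlqe ryz tpc lyra
Hunk 2: at line 4 remove [wfiqm] add [iga,xpp,fcjy] -> 13 lines: mnd xyqum ylif fps suo iga xpp fcjy oxsf dlqe ryz tpc lyra
Hunk 3: at line 2 remove [fps,suo,iga] add [uxpqy] -> 11 lines: mnd xyqum ylif uxpqy xpp fcjy oxsf dlqe ryz tpc lyra
Hunk 4: at line 3 remove [xpp] add [rqm,mlr,ofolz] -> 13 lines: mnd xyqum ylif uxpqy rqm mlr ofolz fcjy oxsf dlqe ryz tpc lyra
Hunk 5: at line 4 remove [mlr,ofolz] add [hfof,mveaf] -> 13 lines: mnd xyqum ylif uxpqy rqm hfof mveaf fcjy oxsf dlqe ryz tpc lyra
Hunk 6: at line 1 remove [ylif] add [mtwvk] -> 13 lines: mnd xyqum mtwvk uxpqy rqm hfof mveaf fcjy oxsf dlqe ryz tpc lyra
Final line 10: dlqe

Answer: dlqe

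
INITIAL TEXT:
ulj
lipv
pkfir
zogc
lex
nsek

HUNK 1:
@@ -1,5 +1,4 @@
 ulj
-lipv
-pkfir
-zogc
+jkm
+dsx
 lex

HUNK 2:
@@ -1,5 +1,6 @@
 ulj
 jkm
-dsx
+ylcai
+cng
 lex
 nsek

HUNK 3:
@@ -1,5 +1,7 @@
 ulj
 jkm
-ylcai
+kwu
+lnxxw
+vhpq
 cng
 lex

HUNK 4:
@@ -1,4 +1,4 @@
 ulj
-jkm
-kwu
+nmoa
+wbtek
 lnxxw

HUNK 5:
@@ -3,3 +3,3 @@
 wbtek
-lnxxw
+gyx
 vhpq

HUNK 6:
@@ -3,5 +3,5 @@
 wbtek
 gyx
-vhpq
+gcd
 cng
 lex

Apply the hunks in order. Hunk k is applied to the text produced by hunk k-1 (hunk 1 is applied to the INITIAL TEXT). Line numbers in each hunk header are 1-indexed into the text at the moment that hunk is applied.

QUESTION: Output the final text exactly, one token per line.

Hunk 1: at line 1 remove [lipv,pkfir,zogc] add [jkm,dsx] -> 5 lines: ulj jkm dsx lex nsek
Hunk 2: at line 1 remove [dsx] add [ylcai,cng] -> 6 lines: ulj jkm ylcai cng lex nsek
Hunk 3: at line 1 remove [ylcai] add [kwu,lnxxw,vhpq] -> 8 lines: ulj jkm kwu lnxxw vhpq cng lex nsek
Hunk 4: at line 1 remove [jkm,kwu] add [nmoa,wbtek] -> 8 lines: ulj nmoa wbtek lnxxw vhpq cng lex nsek
Hunk 5: at line 3 remove [lnxxw] add [gyx] -> 8 lines: ulj nmoa wbtek gyx vhpq cng lex nsek
Hunk 6: at line 3 remove [vhpq] add [gcd] -> 8 lines: ulj nmoa wbtek gyx gcd cng lex nsek

Answer: ulj
nmoa
wbtek
gyx
gcd
cng
lex
nsek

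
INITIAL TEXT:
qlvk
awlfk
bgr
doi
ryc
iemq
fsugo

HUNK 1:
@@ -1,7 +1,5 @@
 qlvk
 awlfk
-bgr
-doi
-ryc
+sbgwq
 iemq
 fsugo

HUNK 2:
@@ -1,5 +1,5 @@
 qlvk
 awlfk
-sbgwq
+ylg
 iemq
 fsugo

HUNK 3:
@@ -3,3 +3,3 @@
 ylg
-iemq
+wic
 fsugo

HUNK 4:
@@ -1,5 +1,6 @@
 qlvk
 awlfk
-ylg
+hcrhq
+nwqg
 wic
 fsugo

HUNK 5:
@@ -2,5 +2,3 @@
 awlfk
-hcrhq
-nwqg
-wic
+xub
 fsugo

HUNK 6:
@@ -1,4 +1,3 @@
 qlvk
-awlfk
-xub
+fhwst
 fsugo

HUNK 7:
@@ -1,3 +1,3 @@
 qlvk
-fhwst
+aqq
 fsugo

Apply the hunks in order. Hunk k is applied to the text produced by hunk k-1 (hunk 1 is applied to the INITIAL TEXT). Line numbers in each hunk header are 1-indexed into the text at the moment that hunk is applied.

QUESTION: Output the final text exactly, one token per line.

Hunk 1: at line 1 remove [bgr,doi,ryc] add [sbgwq] -> 5 lines: qlvk awlfk sbgwq iemq fsugo
Hunk 2: at line 1 remove [sbgwq] add [ylg] -> 5 lines: qlvk awlfk ylg iemq fsugo
Hunk 3: at line 3 remove [iemq] add [wic] -> 5 lines: qlvk awlfk ylg wic fsugo
Hunk 4: at line 1 remove [ylg] add [hcrhq,nwqg] -> 6 lines: qlvk awlfk hcrhq nwqg wic fsugo
Hunk 5: at line 2 remove [hcrhq,nwqg,wic] add [xub] -> 4 lines: qlvk awlfk xub fsugo
Hunk 6: at line 1 remove [awlfk,xub] add [fhwst] -> 3 lines: qlvk fhwst fsugo
Hunk 7: at line 1 remove [fhwst] add [aqq] -> 3 lines: qlvk aqq fsugo

Answer: qlvk
aqq
fsugo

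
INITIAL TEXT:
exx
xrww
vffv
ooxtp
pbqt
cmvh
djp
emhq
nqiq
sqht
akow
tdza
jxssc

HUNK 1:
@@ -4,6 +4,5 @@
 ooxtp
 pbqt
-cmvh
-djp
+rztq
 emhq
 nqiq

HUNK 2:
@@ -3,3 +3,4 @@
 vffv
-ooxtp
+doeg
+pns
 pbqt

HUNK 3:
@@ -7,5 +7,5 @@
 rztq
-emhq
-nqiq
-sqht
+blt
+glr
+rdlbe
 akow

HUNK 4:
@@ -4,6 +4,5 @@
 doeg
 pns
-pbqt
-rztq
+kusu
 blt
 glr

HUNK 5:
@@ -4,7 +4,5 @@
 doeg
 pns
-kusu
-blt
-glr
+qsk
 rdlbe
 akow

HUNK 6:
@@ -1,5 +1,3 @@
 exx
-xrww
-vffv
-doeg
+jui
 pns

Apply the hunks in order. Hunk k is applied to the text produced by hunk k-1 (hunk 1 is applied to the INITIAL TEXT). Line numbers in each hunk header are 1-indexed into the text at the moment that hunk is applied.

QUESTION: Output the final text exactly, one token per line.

Hunk 1: at line 4 remove [cmvh,djp] add [rztq] -> 12 lines: exx xrww vffv ooxtp pbqt rztq emhq nqiq sqht akow tdza jxssc
Hunk 2: at line 3 remove [ooxtp] add [doeg,pns] -> 13 lines: exx xrww vffv doeg pns pbqt rztq emhq nqiq sqht akow tdza jxssc
Hunk 3: at line 7 remove [emhq,nqiq,sqht] add [blt,glr,rdlbe] -> 13 lines: exx xrww vffv doeg pns pbqt rztq blt glr rdlbe akow tdza jxssc
Hunk 4: at line 4 remove [pbqt,rztq] add [kusu] -> 12 lines: exx xrww vffv doeg pns kusu blt glr rdlbe akow tdza jxssc
Hunk 5: at line 4 remove [kusu,blt,glr] add [qsk] -> 10 lines: exx xrww vffv doeg pns qsk rdlbe akow tdza jxssc
Hunk 6: at line 1 remove [xrww,vffv,doeg] add [jui] -> 8 lines: exx jui pns qsk rdlbe akow tdza jxssc

Answer: exx
jui
pns
qsk
rdlbe
akow
tdza
jxssc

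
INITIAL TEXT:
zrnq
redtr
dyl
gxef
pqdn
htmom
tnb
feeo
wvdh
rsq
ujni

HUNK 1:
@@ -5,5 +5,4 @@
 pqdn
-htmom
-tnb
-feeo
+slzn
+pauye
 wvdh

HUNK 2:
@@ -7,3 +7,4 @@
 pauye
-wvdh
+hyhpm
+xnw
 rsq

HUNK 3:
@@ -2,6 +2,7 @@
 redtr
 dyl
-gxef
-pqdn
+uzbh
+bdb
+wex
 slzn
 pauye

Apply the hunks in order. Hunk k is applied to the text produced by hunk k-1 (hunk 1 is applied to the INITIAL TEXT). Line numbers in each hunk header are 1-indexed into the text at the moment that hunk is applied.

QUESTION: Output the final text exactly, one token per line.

Hunk 1: at line 5 remove [htmom,tnb,feeo] add [slzn,pauye] -> 10 lines: zrnq redtr dyl gxef pqdn slzn pauye wvdh rsq ujni
Hunk 2: at line 7 remove [wvdh] add [hyhpm,xnw] -> 11 lines: zrnq redtr dyl gxef pqdn slzn pauye hyhpm xnw rsq ujni
Hunk 3: at line 2 remove [gxef,pqdn] add [uzbh,bdb,wex] -> 12 lines: zrnq redtr dyl uzbh bdb wex slzn pauye hyhpm xnw rsq ujni

Answer: zrnq
redtr
dyl
uzbh
bdb
wex
slzn
pauye
hyhpm
xnw
rsq
ujni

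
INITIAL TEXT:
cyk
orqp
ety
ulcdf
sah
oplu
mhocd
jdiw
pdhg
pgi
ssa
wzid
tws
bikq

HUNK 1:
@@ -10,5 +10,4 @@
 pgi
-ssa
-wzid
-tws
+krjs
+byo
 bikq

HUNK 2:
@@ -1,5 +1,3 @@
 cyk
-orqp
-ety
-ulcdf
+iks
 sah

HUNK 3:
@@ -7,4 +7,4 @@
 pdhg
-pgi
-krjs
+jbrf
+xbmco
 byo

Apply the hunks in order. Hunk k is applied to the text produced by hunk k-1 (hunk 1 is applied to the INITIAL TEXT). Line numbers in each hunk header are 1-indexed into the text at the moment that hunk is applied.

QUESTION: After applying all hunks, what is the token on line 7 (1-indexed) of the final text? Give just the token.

Answer: pdhg

Derivation:
Hunk 1: at line 10 remove [ssa,wzid,tws] add [krjs,byo] -> 13 lines: cyk orqp ety ulcdf sah oplu mhocd jdiw pdhg pgi krjs byo bikq
Hunk 2: at line 1 remove [orqp,ety,ulcdf] add [iks] -> 11 lines: cyk iks sah oplu mhocd jdiw pdhg pgi krjs byo bikq
Hunk 3: at line 7 remove [pgi,krjs] add [jbrf,xbmco] -> 11 lines: cyk iks sah oplu mhocd jdiw pdhg jbrf xbmco byo bikq
Final line 7: pdhg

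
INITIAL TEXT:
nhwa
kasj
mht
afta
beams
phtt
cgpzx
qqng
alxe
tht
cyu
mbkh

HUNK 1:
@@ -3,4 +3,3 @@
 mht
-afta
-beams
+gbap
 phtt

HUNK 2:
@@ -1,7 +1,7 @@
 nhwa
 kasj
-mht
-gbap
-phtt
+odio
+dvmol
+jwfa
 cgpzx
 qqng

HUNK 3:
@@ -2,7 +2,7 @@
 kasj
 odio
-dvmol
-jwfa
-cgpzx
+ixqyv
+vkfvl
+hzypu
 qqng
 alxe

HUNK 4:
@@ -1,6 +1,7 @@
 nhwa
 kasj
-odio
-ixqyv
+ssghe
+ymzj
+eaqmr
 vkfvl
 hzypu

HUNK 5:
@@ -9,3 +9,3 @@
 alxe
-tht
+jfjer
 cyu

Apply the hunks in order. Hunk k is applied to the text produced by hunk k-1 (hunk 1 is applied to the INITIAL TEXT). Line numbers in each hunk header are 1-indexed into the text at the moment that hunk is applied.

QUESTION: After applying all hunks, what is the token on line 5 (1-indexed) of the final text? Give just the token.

Hunk 1: at line 3 remove [afta,beams] add [gbap] -> 11 lines: nhwa kasj mht gbap phtt cgpzx qqng alxe tht cyu mbkh
Hunk 2: at line 1 remove [mht,gbap,phtt] add [odio,dvmol,jwfa] -> 11 lines: nhwa kasj odio dvmol jwfa cgpzx qqng alxe tht cyu mbkh
Hunk 3: at line 2 remove [dvmol,jwfa,cgpzx] add [ixqyv,vkfvl,hzypu] -> 11 lines: nhwa kasj odio ixqyv vkfvl hzypu qqng alxe tht cyu mbkh
Hunk 4: at line 1 remove [odio,ixqyv] add [ssghe,ymzj,eaqmr] -> 12 lines: nhwa kasj ssghe ymzj eaqmr vkfvl hzypu qqng alxe tht cyu mbkh
Hunk 5: at line 9 remove [tht] add [jfjer] -> 12 lines: nhwa kasj ssghe ymzj eaqmr vkfvl hzypu qqng alxe jfjer cyu mbkh
Final line 5: eaqmr

Answer: eaqmr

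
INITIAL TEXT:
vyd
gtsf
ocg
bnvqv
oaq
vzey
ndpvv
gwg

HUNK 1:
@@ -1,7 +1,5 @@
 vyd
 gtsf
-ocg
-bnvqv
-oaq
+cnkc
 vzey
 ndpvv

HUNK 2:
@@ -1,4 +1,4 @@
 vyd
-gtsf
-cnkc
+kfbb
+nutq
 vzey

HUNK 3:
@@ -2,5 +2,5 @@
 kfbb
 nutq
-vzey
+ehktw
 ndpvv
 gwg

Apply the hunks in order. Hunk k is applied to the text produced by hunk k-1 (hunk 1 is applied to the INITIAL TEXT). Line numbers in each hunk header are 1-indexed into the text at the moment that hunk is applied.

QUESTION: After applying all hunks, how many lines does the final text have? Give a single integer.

Answer: 6

Derivation:
Hunk 1: at line 1 remove [ocg,bnvqv,oaq] add [cnkc] -> 6 lines: vyd gtsf cnkc vzey ndpvv gwg
Hunk 2: at line 1 remove [gtsf,cnkc] add [kfbb,nutq] -> 6 lines: vyd kfbb nutq vzey ndpvv gwg
Hunk 3: at line 2 remove [vzey] add [ehktw] -> 6 lines: vyd kfbb nutq ehktw ndpvv gwg
Final line count: 6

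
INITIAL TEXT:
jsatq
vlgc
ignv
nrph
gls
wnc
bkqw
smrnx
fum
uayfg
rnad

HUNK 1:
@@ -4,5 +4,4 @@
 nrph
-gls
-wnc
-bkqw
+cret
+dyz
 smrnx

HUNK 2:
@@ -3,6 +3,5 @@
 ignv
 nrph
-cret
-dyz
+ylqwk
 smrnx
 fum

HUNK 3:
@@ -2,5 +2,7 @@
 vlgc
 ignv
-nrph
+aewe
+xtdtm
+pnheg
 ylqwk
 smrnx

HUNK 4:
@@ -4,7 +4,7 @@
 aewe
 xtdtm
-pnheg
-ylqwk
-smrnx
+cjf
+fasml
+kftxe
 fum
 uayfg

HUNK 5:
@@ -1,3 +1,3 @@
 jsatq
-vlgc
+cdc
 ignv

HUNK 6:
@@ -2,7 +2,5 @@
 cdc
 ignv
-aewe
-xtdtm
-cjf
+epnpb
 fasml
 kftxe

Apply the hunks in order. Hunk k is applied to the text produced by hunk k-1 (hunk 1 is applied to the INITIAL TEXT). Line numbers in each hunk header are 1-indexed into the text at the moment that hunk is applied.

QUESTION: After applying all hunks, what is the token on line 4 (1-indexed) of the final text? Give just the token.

Hunk 1: at line 4 remove [gls,wnc,bkqw] add [cret,dyz] -> 10 lines: jsatq vlgc ignv nrph cret dyz smrnx fum uayfg rnad
Hunk 2: at line 3 remove [cret,dyz] add [ylqwk] -> 9 lines: jsatq vlgc ignv nrph ylqwk smrnx fum uayfg rnad
Hunk 3: at line 2 remove [nrph] add [aewe,xtdtm,pnheg] -> 11 lines: jsatq vlgc ignv aewe xtdtm pnheg ylqwk smrnx fum uayfg rnad
Hunk 4: at line 4 remove [pnheg,ylqwk,smrnx] add [cjf,fasml,kftxe] -> 11 lines: jsatq vlgc ignv aewe xtdtm cjf fasml kftxe fum uayfg rnad
Hunk 5: at line 1 remove [vlgc] add [cdc] -> 11 lines: jsatq cdc ignv aewe xtdtm cjf fasml kftxe fum uayfg rnad
Hunk 6: at line 2 remove [aewe,xtdtm,cjf] add [epnpb] -> 9 lines: jsatq cdc ignv epnpb fasml kftxe fum uayfg rnad
Final line 4: epnpb

Answer: epnpb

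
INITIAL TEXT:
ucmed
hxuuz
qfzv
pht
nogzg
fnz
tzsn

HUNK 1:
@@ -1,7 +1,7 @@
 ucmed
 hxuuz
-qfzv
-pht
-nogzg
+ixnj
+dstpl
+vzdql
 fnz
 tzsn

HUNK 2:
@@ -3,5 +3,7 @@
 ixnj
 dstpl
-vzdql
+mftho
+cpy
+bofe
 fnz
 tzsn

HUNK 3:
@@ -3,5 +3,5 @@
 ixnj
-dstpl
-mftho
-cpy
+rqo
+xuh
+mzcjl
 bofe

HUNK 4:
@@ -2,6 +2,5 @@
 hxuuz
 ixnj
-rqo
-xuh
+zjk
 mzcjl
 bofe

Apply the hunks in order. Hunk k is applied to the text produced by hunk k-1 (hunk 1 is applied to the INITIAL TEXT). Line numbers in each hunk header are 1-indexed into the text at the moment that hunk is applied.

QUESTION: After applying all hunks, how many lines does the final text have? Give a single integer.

Hunk 1: at line 1 remove [qfzv,pht,nogzg] add [ixnj,dstpl,vzdql] -> 7 lines: ucmed hxuuz ixnj dstpl vzdql fnz tzsn
Hunk 2: at line 3 remove [vzdql] add [mftho,cpy,bofe] -> 9 lines: ucmed hxuuz ixnj dstpl mftho cpy bofe fnz tzsn
Hunk 3: at line 3 remove [dstpl,mftho,cpy] add [rqo,xuh,mzcjl] -> 9 lines: ucmed hxuuz ixnj rqo xuh mzcjl bofe fnz tzsn
Hunk 4: at line 2 remove [rqo,xuh] add [zjk] -> 8 lines: ucmed hxuuz ixnj zjk mzcjl bofe fnz tzsn
Final line count: 8

Answer: 8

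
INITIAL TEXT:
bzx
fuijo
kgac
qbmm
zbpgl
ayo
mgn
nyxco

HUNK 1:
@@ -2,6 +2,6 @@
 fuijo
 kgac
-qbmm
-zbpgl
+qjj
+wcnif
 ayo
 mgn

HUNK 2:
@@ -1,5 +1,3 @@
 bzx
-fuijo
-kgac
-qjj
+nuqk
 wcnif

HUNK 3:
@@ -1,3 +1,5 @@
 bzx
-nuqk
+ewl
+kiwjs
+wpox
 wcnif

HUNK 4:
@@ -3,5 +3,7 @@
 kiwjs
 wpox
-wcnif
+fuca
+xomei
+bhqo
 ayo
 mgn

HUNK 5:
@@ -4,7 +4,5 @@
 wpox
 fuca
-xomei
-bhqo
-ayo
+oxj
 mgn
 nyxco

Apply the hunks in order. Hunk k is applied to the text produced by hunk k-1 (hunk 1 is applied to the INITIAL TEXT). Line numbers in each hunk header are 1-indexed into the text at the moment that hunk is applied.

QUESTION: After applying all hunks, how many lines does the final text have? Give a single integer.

Answer: 8

Derivation:
Hunk 1: at line 2 remove [qbmm,zbpgl] add [qjj,wcnif] -> 8 lines: bzx fuijo kgac qjj wcnif ayo mgn nyxco
Hunk 2: at line 1 remove [fuijo,kgac,qjj] add [nuqk] -> 6 lines: bzx nuqk wcnif ayo mgn nyxco
Hunk 3: at line 1 remove [nuqk] add [ewl,kiwjs,wpox] -> 8 lines: bzx ewl kiwjs wpox wcnif ayo mgn nyxco
Hunk 4: at line 3 remove [wcnif] add [fuca,xomei,bhqo] -> 10 lines: bzx ewl kiwjs wpox fuca xomei bhqo ayo mgn nyxco
Hunk 5: at line 4 remove [xomei,bhqo,ayo] add [oxj] -> 8 lines: bzx ewl kiwjs wpox fuca oxj mgn nyxco
Final line count: 8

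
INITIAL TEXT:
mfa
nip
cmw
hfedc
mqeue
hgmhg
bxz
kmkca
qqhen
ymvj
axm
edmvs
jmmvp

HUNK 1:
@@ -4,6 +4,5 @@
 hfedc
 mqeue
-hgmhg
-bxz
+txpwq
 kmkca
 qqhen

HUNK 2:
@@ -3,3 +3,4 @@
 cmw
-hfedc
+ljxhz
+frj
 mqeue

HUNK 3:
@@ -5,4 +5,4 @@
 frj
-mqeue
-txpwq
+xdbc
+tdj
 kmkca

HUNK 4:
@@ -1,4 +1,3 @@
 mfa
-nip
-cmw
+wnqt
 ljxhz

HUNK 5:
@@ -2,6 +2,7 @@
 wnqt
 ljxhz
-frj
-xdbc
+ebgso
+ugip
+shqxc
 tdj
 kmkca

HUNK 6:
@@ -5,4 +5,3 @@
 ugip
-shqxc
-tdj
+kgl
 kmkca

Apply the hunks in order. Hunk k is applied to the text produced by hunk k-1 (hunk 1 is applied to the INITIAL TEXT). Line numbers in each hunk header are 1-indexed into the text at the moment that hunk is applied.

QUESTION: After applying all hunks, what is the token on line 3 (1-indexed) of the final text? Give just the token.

Answer: ljxhz

Derivation:
Hunk 1: at line 4 remove [hgmhg,bxz] add [txpwq] -> 12 lines: mfa nip cmw hfedc mqeue txpwq kmkca qqhen ymvj axm edmvs jmmvp
Hunk 2: at line 3 remove [hfedc] add [ljxhz,frj] -> 13 lines: mfa nip cmw ljxhz frj mqeue txpwq kmkca qqhen ymvj axm edmvs jmmvp
Hunk 3: at line 5 remove [mqeue,txpwq] add [xdbc,tdj] -> 13 lines: mfa nip cmw ljxhz frj xdbc tdj kmkca qqhen ymvj axm edmvs jmmvp
Hunk 4: at line 1 remove [nip,cmw] add [wnqt] -> 12 lines: mfa wnqt ljxhz frj xdbc tdj kmkca qqhen ymvj axm edmvs jmmvp
Hunk 5: at line 2 remove [frj,xdbc] add [ebgso,ugip,shqxc] -> 13 lines: mfa wnqt ljxhz ebgso ugip shqxc tdj kmkca qqhen ymvj axm edmvs jmmvp
Hunk 6: at line 5 remove [shqxc,tdj] add [kgl] -> 12 lines: mfa wnqt ljxhz ebgso ugip kgl kmkca qqhen ymvj axm edmvs jmmvp
Final line 3: ljxhz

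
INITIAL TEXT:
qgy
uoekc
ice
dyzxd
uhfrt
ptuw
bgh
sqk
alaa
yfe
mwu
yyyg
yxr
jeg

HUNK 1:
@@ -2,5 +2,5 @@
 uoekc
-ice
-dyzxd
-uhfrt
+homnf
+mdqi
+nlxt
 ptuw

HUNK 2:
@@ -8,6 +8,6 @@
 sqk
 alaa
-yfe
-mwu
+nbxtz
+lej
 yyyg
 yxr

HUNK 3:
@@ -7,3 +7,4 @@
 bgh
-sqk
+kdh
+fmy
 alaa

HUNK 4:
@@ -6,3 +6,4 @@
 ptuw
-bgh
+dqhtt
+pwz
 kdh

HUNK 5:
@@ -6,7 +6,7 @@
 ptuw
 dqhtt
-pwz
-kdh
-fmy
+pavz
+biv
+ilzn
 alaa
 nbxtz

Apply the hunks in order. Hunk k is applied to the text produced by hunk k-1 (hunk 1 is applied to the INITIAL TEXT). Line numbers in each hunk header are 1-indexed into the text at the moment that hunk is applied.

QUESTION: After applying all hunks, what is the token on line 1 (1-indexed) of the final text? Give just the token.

Answer: qgy

Derivation:
Hunk 1: at line 2 remove [ice,dyzxd,uhfrt] add [homnf,mdqi,nlxt] -> 14 lines: qgy uoekc homnf mdqi nlxt ptuw bgh sqk alaa yfe mwu yyyg yxr jeg
Hunk 2: at line 8 remove [yfe,mwu] add [nbxtz,lej] -> 14 lines: qgy uoekc homnf mdqi nlxt ptuw bgh sqk alaa nbxtz lej yyyg yxr jeg
Hunk 3: at line 7 remove [sqk] add [kdh,fmy] -> 15 lines: qgy uoekc homnf mdqi nlxt ptuw bgh kdh fmy alaa nbxtz lej yyyg yxr jeg
Hunk 4: at line 6 remove [bgh] add [dqhtt,pwz] -> 16 lines: qgy uoekc homnf mdqi nlxt ptuw dqhtt pwz kdh fmy alaa nbxtz lej yyyg yxr jeg
Hunk 5: at line 6 remove [pwz,kdh,fmy] add [pavz,biv,ilzn] -> 16 lines: qgy uoekc homnf mdqi nlxt ptuw dqhtt pavz biv ilzn alaa nbxtz lej yyyg yxr jeg
Final line 1: qgy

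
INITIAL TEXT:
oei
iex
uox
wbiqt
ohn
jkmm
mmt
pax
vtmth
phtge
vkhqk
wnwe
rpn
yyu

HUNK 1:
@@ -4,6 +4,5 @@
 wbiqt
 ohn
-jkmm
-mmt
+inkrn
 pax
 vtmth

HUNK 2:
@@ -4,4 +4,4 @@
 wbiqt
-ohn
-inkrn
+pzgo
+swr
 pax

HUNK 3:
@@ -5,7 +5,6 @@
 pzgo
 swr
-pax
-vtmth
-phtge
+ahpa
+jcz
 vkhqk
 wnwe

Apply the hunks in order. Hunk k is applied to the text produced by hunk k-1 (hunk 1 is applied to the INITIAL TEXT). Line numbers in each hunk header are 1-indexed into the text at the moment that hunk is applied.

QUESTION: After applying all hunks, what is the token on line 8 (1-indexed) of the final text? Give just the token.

Hunk 1: at line 4 remove [jkmm,mmt] add [inkrn] -> 13 lines: oei iex uox wbiqt ohn inkrn pax vtmth phtge vkhqk wnwe rpn yyu
Hunk 2: at line 4 remove [ohn,inkrn] add [pzgo,swr] -> 13 lines: oei iex uox wbiqt pzgo swr pax vtmth phtge vkhqk wnwe rpn yyu
Hunk 3: at line 5 remove [pax,vtmth,phtge] add [ahpa,jcz] -> 12 lines: oei iex uox wbiqt pzgo swr ahpa jcz vkhqk wnwe rpn yyu
Final line 8: jcz

Answer: jcz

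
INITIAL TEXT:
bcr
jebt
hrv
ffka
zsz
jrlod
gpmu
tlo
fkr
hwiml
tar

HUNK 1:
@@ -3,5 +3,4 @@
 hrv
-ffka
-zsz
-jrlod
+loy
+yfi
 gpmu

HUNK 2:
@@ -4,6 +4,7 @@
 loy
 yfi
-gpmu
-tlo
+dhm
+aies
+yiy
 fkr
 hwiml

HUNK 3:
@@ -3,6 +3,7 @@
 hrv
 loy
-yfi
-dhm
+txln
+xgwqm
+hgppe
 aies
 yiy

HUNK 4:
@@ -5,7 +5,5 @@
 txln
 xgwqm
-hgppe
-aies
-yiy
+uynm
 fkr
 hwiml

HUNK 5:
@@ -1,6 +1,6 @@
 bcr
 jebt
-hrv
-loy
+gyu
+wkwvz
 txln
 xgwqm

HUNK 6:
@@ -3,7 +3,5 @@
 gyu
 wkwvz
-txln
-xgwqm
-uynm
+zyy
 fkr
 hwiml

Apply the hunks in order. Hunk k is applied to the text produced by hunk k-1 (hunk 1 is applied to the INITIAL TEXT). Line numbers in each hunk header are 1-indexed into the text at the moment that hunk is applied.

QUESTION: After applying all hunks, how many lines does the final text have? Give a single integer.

Answer: 8

Derivation:
Hunk 1: at line 3 remove [ffka,zsz,jrlod] add [loy,yfi] -> 10 lines: bcr jebt hrv loy yfi gpmu tlo fkr hwiml tar
Hunk 2: at line 4 remove [gpmu,tlo] add [dhm,aies,yiy] -> 11 lines: bcr jebt hrv loy yfi dhm aies yiy fkr hwiml tar
Hunk 3: at line 3 remove [yfi,dhm] add [txln,xgwqm,hgppe] -> 12 lines: bcr jebt hrv loy txln xgwqm hgppe aies yiy fkr hwiml tar
Hunk 4: at line 5 remove [hgppe,aies,yiy] add [uynm] -> 10 lines: bcr jebt hrv loy txln xgwqm uynm fkr hwiml tar
Hunk 5: at line 1 remove [hrv,loy] add [gyu,wkwvz] -> 10 lines: bcr jebt gyu wkwvz txln xgwqm uynm fkr hwiml tar
Hunk 6: at line 3 remove [txln,xgwqm,uynm] add [zyy] -> 8 lines: bcr jebt gyu wkwvz zyy fkr hwiml tar
Final line count: 8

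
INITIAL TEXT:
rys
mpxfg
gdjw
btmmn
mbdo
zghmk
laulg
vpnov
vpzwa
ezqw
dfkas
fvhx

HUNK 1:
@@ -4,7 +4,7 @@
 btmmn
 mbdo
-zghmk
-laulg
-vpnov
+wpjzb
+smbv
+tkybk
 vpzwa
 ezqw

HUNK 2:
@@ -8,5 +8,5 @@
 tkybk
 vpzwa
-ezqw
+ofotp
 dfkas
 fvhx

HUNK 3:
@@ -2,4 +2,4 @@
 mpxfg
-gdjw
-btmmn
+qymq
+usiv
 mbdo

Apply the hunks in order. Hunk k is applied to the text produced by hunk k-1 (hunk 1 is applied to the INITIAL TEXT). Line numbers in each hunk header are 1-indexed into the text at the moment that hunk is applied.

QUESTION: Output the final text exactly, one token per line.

Hunk 1: at line 4 remove [zghmk,laulg,vpnov] add [wpjzb,smbv,tkybk] -> 12 lines: rys mpxfg gdjw btmmn mbdo wpjzb smbv tkybk vpzwa ezqw dfkas fvhx
Hunk 2: at line 8 remove [ezqw] add [ofotp] -> 12 lines: rys mpxfg gdjw btmmn mbdo wpjzb smbv tkybk vpzwa ofotp dfkas fvhx
Hunk 3: at line 2 remove [gdjw,btmmn] add [qymq,usiv] -> 12 lines: rys mpxfg qymq usiv mbdo wpjzb smbv tkybk vpzwa ofotp dfkas fvhx

Answer: rys
mpxfg
qymq
usiv
mbdo
wpjzb
smbv
tkybk
vpzwa
ofotp
dfkas
fvhx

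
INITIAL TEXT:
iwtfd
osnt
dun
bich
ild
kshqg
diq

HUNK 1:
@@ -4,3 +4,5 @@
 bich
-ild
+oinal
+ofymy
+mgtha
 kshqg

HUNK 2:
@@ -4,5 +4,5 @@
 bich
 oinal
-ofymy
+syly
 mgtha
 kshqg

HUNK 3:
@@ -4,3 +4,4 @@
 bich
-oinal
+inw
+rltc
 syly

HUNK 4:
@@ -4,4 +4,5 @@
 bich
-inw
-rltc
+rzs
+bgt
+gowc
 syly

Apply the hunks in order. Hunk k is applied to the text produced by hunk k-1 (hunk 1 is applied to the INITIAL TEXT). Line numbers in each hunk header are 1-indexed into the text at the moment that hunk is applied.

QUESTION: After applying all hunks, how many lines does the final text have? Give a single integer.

Hunk 1: at line 4 remove [ild] add [oinal,ofymy,mgtha] -> 9 lines: iwtfd osnt dun bich oinal ofymy mgtha kshqg diq
Hunk 2: at line 4 remove [ofymy] add [syly] -> 9 lines: iwtfd osnt dun bich oinal syly mgtha kshqg diq
Hunk 3: at line 4 remove [oinal] add [inw,rltc] -> 10 lines: iwtfd osnt dun bich inw rltc syly mgtha kshqg diq
Hunk 4: at line 4 remove [inw,rltc] add [rzs,bgt,gowc] -> 11 lines: iwtfd osnt dun bich rzs bgt gowc syly mgtha kshqg diq
Final line count: 11

Answer: 11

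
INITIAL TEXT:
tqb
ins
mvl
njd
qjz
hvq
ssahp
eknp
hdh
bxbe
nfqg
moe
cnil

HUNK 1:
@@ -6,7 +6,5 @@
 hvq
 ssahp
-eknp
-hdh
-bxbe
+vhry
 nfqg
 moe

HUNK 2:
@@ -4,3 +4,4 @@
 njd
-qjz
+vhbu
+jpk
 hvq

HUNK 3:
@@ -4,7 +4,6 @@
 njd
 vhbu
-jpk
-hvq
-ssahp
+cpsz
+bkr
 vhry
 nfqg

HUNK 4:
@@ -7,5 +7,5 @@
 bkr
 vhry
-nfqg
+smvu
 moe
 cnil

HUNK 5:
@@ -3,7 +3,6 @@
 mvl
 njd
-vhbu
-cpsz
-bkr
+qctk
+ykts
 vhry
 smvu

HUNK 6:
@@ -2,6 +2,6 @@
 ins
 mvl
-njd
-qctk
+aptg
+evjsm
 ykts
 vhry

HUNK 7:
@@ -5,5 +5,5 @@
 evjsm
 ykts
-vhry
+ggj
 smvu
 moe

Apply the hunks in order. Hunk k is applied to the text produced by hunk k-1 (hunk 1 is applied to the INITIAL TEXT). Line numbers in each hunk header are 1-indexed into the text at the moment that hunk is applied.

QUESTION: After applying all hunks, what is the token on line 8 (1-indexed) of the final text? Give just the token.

Hunk 1: at line 6 remove [eknp,hdh,bxbe] add [vhry] -> 11 lines: tqb ins mvl njd qjz hvq ssahp vhry nfqg moe cnil
Hunk 2: at line 4 remove [qjz] add [vhbu,jpk] -> 12 lines: tqb ins mvl njd vhbu jpk hvq ssahp vhry nfqg moe cnil
Hunk 3: at line 4 remove [jpk,hvq,ssahp] add [cpsz,bkr] -> 11 lines: tqb ins mvl njd vhbu cpsz bkr vhry nfqg moe cnil
Hunk 4: at line 7 remove [nfqg] add [smvu] -> 11 lines: tqb ins mvl njd vhbu cpsz bkr vhry smvu moe cnil
Hunk 5: at line 3 remove [vhbu,cpsz,bkr] add [qctk,ykts] -> 10 lines: tqb ins mvl njd qctk ykts vhry smvu moe cnil
Hunk 6: at line 2 remove [njd,qctk] add [aptg,evjsm] -> 10 lines: tqb ins mvl aptg evjsm ykts vhry smvu moe cnil
Hunk 7: at line 5 remove [vhry] add [ggj] -> 10 lines: tqb ins mvl aptg evjsm ykts ggj smvu moe cnil
Final line 8: smvu

Answer: smvu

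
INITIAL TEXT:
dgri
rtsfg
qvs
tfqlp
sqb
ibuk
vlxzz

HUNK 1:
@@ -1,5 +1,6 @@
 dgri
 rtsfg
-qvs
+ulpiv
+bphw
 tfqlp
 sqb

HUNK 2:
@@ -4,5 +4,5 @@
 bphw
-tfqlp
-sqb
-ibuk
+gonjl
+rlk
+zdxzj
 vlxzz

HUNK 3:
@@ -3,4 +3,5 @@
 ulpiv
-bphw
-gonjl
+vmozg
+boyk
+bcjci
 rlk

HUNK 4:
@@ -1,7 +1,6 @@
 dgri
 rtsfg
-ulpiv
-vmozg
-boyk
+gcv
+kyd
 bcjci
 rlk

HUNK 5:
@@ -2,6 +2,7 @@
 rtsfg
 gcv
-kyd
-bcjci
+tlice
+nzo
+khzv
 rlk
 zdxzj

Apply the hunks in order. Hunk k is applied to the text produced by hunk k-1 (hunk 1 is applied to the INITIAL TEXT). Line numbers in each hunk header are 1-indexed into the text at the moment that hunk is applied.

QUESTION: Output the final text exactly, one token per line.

Hunk 1: at line 1 remove [qvs] add [ulpiv,bphw] -> 8 lines: dgri rtsfg ulpiv bphw tfqlp sqb ibuk vlxzz
Hunk 2: at line 4 remove [tfqlp,sqb,ibuk] add [gonjl,rlk,zdxzj] -> 8 lines: dgri rtsfg ulpiv bphw gonjl rlk zdxzj vlxzz
Hunk 3: at line 3 remove [bphw,gonjl] add [vmozg,boyk,bcjci] -> 9 lines: dgri rtsfg ulpiv vmozg boyk bcjci rlk zdxzj vlxzz
Hunk 4: at line 1 remove [ulpiv,vmozg,boyk] add [gcv,kyd] -> 8 lines: dgri rtsfg gcv kyd bcjci rlk zdxzj vlxzz
Hunk 5: at line 2 remove [kyd,bcjci] add [tlice,nzo,khzv] -> 9 lines: dgri rtsfg gcv tlice nzo khzv rlk zdxzj vlxzz

Answer: dgri
rtsfg
gcv
tlice
nzo
khzv
rlk
zdxzj
vlxzz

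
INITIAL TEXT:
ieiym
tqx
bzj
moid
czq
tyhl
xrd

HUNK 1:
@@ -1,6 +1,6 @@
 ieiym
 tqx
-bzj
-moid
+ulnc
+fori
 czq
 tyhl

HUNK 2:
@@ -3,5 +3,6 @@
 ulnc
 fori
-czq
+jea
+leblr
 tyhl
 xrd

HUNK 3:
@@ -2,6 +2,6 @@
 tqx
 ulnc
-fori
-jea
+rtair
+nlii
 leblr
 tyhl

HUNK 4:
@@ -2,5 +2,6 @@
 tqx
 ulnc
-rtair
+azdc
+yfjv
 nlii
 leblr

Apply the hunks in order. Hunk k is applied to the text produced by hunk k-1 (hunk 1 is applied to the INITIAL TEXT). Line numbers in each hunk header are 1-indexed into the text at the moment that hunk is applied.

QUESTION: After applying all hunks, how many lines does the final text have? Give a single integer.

Hunk 1: at line 1 remove [bzj,moid] add [ulnc,fori] -> 7 lines: ieiym tqx ulnc fori czq tyhl xrd
Hunk 2: at line 3 remove [czq] add [jea,leblr] -> 8 lines: ieiym tqx ulnc fori jea leblr tyhl xrd
Hunk 3: at line 2 remove [fori,jea] add [rtair,nlii] -> 8 lines: ieiym tqx ulnc rtair nlii leblr tyhl xrd
Hunk 4: at line 2 remove [rtair] add [azdc,yfjv] -> 9 lines: ieiym tqx ulnc azdc yfjv nlii leblr tyhl xrd
Final line count: 9

Answer: 9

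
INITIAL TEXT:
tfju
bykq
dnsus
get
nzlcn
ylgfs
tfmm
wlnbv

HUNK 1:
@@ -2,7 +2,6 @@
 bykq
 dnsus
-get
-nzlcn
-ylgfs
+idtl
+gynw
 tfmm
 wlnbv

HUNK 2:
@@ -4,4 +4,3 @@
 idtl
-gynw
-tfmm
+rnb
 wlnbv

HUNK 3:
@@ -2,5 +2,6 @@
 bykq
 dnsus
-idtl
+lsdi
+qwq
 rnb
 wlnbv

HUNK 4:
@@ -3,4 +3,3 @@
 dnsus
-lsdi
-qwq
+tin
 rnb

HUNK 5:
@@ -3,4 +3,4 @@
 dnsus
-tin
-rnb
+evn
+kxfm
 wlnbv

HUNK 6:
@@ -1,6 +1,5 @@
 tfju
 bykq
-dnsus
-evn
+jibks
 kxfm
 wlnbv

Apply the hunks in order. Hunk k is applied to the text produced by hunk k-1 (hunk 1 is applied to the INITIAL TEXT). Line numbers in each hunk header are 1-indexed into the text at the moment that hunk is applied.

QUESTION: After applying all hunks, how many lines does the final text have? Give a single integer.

Answer: 5

Derivation:
Hunk 1: at line 2 remove [get,nzlcn,ylgfs] add [idtl,gynw] -> 7 lines: tfju bykq dnsus idtl gynw tfmm wlnbv
Hunk 2: at line 4 remove [gynw,tfmm] add [rnb] -> 6 lines: tfju bykq dnsus idtl rnb wlnbv
Hunk 3: at line 2 remove [idtl] add [lsdi,qwq] -> 7 lines: tfju bykq dnsus lsdi qwq rnb wlnbv
Hunk 4: at line 3 remove [lsdi,qwq] add [tin] -> 6 lines: tfju bykq dnsus tin rnb wlnbv
Hunk 5: at line 3 remove [tin,rnb] add [evn,kxfm] -> 6 lines: tfju bykq dnsus evn kxfm wlnbv
Hunk 6: at line 1 remove [dnsus,evn] add [jibks] -> 5 lines: tfju bykq jibks kxfm wlnbv
Final line count: 5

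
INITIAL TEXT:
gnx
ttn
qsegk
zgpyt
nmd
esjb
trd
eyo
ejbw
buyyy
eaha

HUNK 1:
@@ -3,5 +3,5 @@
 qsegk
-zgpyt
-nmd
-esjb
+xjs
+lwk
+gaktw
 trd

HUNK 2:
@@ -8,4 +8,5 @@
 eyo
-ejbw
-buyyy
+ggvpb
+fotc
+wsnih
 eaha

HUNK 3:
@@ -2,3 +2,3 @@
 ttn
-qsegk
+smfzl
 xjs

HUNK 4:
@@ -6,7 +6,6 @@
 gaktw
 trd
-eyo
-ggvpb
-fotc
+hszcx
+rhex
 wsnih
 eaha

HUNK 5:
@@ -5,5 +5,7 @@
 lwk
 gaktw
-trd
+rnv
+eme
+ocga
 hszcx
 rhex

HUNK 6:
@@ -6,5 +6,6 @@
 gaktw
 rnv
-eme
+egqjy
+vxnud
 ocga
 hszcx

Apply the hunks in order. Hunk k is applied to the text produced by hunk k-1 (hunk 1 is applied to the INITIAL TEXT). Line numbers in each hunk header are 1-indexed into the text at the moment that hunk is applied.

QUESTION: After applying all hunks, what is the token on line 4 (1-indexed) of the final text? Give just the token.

Answer: xjs

Derivation:
Hunk 1: at line 3 remove [zgpyt,nmd,esjb] add [xjs,lwk,gaktw] -> 11 lines: gnx ttn qsegk xjs lwk gaktw trd eyo ejbw buyyy eaha
Hunk 2: at line 8 remove [ejbw,buyyy] add [ggvpb,fotc,wsnih] -> 12 lines: gnx ttn qsegk xjs lwk gaktw trd eyo ggvpb fotc wsnih eaha
Hunk 3: at line 2 remove [qsegk] add [smfzl] -> 12 lines: gnx ttn smfzl xjs lwk gaktw trd eyo ggvpb fotc wsnih eaha
Hunk 4: at line 6 remove [eyo,ggvpb,fotc] add [hszcx,rhex] -> 11 lines: gnx ttn smfzl xjs lwk gaktw trd hszcx rhex wsnih eaha
Hunk 5: at line 5 remove [trd] add [rnv,eme,ocga] -> 13 lines: gnx ttn smfzl xjs lwk gaktw rnv eme ocga hszcx rhex wsnih eaha
Hunk 6: at line 6 remove [eme] add [egqjy,vxnud] -> 14 lines: gnx ttn smfzl xjs lwk gaktw rnv egqjy vxnud ocga hszcx rhex wsnih eaha
Final line 4: xjs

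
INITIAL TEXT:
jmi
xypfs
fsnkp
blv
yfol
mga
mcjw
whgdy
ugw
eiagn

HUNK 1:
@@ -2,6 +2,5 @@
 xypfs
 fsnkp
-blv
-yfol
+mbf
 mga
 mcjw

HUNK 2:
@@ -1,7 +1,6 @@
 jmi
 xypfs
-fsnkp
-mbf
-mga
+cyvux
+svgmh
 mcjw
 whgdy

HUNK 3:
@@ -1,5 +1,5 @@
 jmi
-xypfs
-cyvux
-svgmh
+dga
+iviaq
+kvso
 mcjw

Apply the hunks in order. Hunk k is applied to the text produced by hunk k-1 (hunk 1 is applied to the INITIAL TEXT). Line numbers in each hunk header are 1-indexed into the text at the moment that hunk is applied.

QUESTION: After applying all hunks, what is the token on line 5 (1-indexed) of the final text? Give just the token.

Hunk 1: at line 2 remove [blv,yfol] add [mbf] -> 9 lines: jmi xypfs fsnkp mbf mga mcjw whgdy ugw eiagn
Hunk 2: at line 1 remove [fsnkp,mbf,mga] add [cyvux,svgmh] -> 8 lines: jmi xypfs cyvux svgmh mcjw whgdy ugw eiagn
Hunk 3: at line 1 remove [xypfs,cyvux,svgmh] add [dga,iviaq,kvso] -> 8 lines: jmi dga iviaq kvso mcjw whgdy ugw eiagn
Final line 5: mcjw

Answer: mcjw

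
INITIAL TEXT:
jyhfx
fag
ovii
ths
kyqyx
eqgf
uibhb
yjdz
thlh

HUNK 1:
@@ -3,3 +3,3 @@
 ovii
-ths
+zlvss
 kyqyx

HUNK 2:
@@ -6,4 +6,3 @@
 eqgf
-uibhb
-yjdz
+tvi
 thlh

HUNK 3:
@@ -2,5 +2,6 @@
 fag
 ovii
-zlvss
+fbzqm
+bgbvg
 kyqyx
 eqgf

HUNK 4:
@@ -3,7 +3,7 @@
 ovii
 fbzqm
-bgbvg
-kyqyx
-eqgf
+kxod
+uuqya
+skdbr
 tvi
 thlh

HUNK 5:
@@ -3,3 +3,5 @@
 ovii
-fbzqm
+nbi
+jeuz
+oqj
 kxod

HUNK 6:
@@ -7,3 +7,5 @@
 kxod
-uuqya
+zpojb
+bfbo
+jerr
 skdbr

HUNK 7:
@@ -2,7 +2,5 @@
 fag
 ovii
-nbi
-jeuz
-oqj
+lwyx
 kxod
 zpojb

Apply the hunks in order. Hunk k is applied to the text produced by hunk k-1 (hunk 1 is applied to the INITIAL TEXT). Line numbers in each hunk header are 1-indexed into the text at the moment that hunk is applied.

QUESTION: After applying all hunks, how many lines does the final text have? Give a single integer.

Answer: 11

Derivation:
Hunk 1: at line 3 remove [ths] add [zlvss] -> 9 lines: jyhfx fag ovii zlvss kyqyx eqgf uibhb yjdz thlh
Hunk 2: at line 6 remove [uibhb,yjdz] add [tvi] -> 8 lines: jyhfx fag ovii zlvss kyqyx eqgf tvi thlh
Hunk 3: at line 2 remove [zlvss] add [fbzqm,bgbvg] -> 9 lines: jyhfx fag ovii fbzqm bgbvg kyqyx eqgf tvi thlh
Hunk 4: at line 3 remove [bgbvg,kyqyx,eqgf] add [kxod,uuqya,skdbr] -> 9 lines: jyhfx fag ovii fbzqm kxod uuqya skdbr tvi thlh
Hunk 5: at line 3 remove [fbzqm] add [nbi,jeuz,oqj] -> 11 lines: jyhfx fag ovii nbi jeuz oqj kxod uuqya skdbr tvi thlh
Hunk 6: at line 7 remove [uuqya] add [zpojb,bfbo,jerr] -> 13 lines: jyhfx fag ovii nbi jeuz oqj kxod zpojb bfbo jerr skdbr tvi thlh
Hunk 7: at line 2 remove [nbi,jeuz,oqj] add [lwyx] -> 11 lines: jyhfx fag ovii lwyx kxod zpojb bfbo jerr skdbr tvi thlh
Final line count: 11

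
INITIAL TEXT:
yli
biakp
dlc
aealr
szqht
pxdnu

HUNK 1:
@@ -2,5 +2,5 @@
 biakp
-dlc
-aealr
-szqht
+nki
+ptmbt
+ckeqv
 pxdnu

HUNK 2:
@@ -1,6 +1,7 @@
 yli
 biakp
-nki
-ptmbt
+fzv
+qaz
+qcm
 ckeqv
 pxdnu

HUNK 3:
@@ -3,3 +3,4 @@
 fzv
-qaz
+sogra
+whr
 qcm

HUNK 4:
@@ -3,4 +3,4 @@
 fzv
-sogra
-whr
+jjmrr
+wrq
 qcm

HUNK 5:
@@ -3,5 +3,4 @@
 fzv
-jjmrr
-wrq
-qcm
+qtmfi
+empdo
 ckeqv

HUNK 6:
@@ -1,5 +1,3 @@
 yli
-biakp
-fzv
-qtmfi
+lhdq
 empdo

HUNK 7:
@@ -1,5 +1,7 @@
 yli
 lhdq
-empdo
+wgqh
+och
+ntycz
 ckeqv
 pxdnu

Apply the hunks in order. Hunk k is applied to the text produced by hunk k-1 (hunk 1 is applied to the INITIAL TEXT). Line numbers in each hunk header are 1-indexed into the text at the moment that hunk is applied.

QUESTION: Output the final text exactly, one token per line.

Hunk 1: at line 2 remove [dlc,aealr,szqht] add [nki,ptmbt,ckeqv] -> 6 lines: yli biakp nki ptmbt ckeqv pxdnu
Hunk 2: at line 1 remove [nki,ptmbt] add [fzv,qaz,qcm] -> 7 lines: yli biakp fzv qaz qcm ckeqv pxdnu
Hunk 3: at line 3 remove [qaz] add [sogra,whr] -> 8 lines: yli biakp fzv sogra whr qcm ckeqv pxdnu
Hunk 4: at line 3 remove [sogra,whr] add [jjmrr,wrq] -> 8 lines: yli biakp fzv jjmrr wrq qcm ckeqv pxdnu
Hunk 5: at line 3 remove [jjmrr,wrq,qcm] add [qtmfi,empdo] -> 7 lines: yli biakp fzv qtmfi empdo ckeqv pxdnu
Hunk 6: at line 1 remove [biakp,fzv,qtmfi] add [lhdq] -> 5 lines: yli lhdq empdo ckeqv pxdnu
Hunk 7: at line 1 remove [empdo] add [wgqh,och,ntycz] -> 7 lines: yli lhdq wgqh och ntycz ckeqv pxdnu

Answer: yli
lhdq
wgqh
och
ntycz
ckeqv
pxdnu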